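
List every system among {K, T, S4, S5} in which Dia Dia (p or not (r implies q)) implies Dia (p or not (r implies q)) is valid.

S4-tableau for the negation not (Dia Dia (p or not (r implies q)) implies Dia (p or not (r implies q))):
1. not (Dia Dia (p or not (r implies q)) implies Dia (p or not (r implies q))), 0
2. Dia Dia (p or not (r implies q)), 0
3. not Dia (p or not (r implies q)), 0
4. not (p or not (r implies q)), 0
5. not p, 0
6. r implies q, 0
7. q, 0
8. Dia (p or not (r implies q)), 1
9. not (p or not (r implies q)), 1
10. not p, 1
11. r implies q, 1
12. q, 1
13. p or not (r implies q), 2
14. not (p or not (r implies q)), 2
15. not p, 2
16. r implies q, 2
17. not (r implies q), 2
18. r, 2
19. not q, 2
20. q, 2
Accessibility: 0R0, 0R1, 0R2, 1R1, 1R2, 2R2
Branch closes: q and not q both at 2.
Every branch closes (one shown): valid in S4, hence also in S5 (every theorem of S4 is a theorem of S5).
T-tableau for the negation not (Dia Dia (p or not (r implies q)) implies Dia (p or not (r implies q))):
1. not (Dia Dia (p or not (r implies q)) implies Dia (p or not (r implies q))), 0
2. Dia Dia (p or not (r implies q)), 0
3. not Dia (p or not (r implies q)), 0
4. not (p or not (r implies q)), 0
5. not p, 0
6. r implies q, 0
7. q, 0
8. Dia (p or not (r implies q)), 1
9. not (p or not (r implies q)), 1
10. not p, 1
11. r implies q, 1
12. q, 1
13. p or not (r implies q), 2
14. not (r implies q), 2
15. r, 2
16. not q, 2
Accessibility: 0R0, 0R1, 1R1, 1R2, 2R2
Complete open branch: countermodel on a T-frame, so not valid in T, nor in K (the same frame is also a K-frame).

S4, S5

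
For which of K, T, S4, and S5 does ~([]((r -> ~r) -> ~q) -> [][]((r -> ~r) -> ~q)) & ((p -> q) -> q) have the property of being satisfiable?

T-tableau for the formula:
1. ~([]((r -> ~r) -> ~q) -> [][]((r -> ~r) -> ~q)) & ((p -> q) -> q), 0
2. ~([]((r -> ~r) -> ~q) -> [][]((r -> ~r) -> ~q)), 0
3. (p -> q) -> q, 0
4. []((r -> ~r) -> ~q), 0
5. ~[][]((r -> ~r) -> ~q), 0
6. (r -> ~r) -> ~q, 0
7. q, 0
8. ~(r -> ~r), 0
9. r, 0
10. ~[]((r -> ~r) -> ~q), 1
11. (r -> ~r) -> ~q, 1
12. ~q, 1
13. ~((r -> ~r) -> ~q), 2
14. r -> ~r, 2
15. q, 2
16. ~r, 2
Accessibility: 0R0, 0R1, 1R1, 1R2, 2R2
Complete open branch: satisfiable in T, hence also in K (this T-model is also a K-model).
S4-tableau for the formula:
1. ~([]((r -> ~r) -> ~q) -> [][]((r -> ~r) -> ~q)) & ((p -> q) -> q), 0
2. ~([]((r -> ~r) -> ~q) -> [][]((r -> ~r) -> ~q)), 0
3. (p -> q) -> q, 0
4. []((r -> ~r) -> ~q), 0
5. ~[][]((r -> ~r) -> ~q), 0
6. (r -> ~r) -> ~q, 0
7. ~(p -> q), 0
8. p, 0
9. ~q, 0
10. ~(r -> ~r), 0
11. r, 0
12. ~[]((r -> ~r) -> ~q), 1
13. (r -> ~r) -> ~q, 1
14. ~(r -> ~r), 1
15. r, 1
16. ~((r -> ~r) -> ~q), 2
17. r -> ~r, 2
18. q, 2
19. (r -> ~r) -> ~q, 2
20. ~r, 2
21. ~(r -> ~r), 2
22. r, 2
Accessibility: 0R0, 0R1, 0R2, 1R1, 1R2, 2R2
Branch closes: r and ~r both at 2.
Every branch closes (one shown): unsatisfiable in S4, hence also in S5 (every S5-frame is an S4-frame).

K, T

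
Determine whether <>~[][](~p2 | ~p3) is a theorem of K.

Not valid

Tableau for the negation ~<>~[][](~p2 | ~p3):
1. ~<>~[][](~p2 | ~p3), 0
The negation has an open branch (countermodel exists).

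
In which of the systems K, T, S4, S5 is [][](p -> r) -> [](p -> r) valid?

K-tableau for the negation ~([][](p -> r) -> [](p -> r)):
1. ~([][](p -> r) -> [](p -> r)), 0
2. [][](p -> r), 0
3. ~[](p -> r), 0
4. ~(p -> r), 1
5. p, 1
6. ~r, 1
7. [](p -> r), 1
Accessibility: 0R1
Complete open branch: countermodel on a K-frame, so not valid in K.
T-tableau for the negation ~([][](p -> r) -> [](p -> r)):
1. ~([][](p -> r) -> [](p -> r)), 0
2. [][](p -> r), 0
3. ~[](p -> r), 0
4. [](p -> r), 0
5. p -> r, 0
6. r, 0
7. ~(p -> r), 1
8. p, 1
9. ~r, 1
10. [](p -> r), 1
11. p -> r, 1
12. r, 1
Accessibility: 0R0, 0R1, 1R1
Branch closes: r and ~r both at 1.
Every branch closes (one shown): valid in T, hence also in S4, S5 (every theorem of T is a theorem of S4 and S5).

T, S4, S5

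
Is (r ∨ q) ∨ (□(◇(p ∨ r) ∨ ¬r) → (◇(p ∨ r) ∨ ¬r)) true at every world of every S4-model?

Tableau for the negation ¬((r ∨ q) ∨ (□(◇(p ∨ r) ∨ ¬r) → (◇(p ∨ r) ∨ ¬r))):
1. ¬((r ∨ q) ∨ (□(◇(p ∨ r) ∨ ¬r) → (◇(p ∨ r) ∨ ¬r))), u
2. ¬(r ∨ q), u
3. ¬(□(◇(p ∨ r) ∨ ¬r) → (◇(p ∨ r) ∨ ¬r)), u
4. ¬r, u
5. ¬q, u
6. □(◇(p ∨ r) ∨ ¬r), u
7. ¬(◇(p ∨ r) ∨ ¬r), u
8. ¬◇(p ∨ r), u
9. r, u
Accessibility: uRu
Branch closes: r and ¬r both at u.
Every branch of the negation's tableau closes; the branch above is one of them.

Valid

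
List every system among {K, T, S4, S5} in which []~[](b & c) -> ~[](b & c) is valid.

T-tableau for the negation ~([]~[](b & c) -> ~[](b & c)):
1. ~([]~[](b & c) -> ~[](b & c)), w0
2. []~[](b & c), w0
3. [](b & c), w0
4. ~[](b & c), w0
5. b & c, w0
6. b, w0
7. c, w0
8. ~(b & c), w1
9. ~[](b & c), w1
10. b & c, w1
11. b, w1
12. c, w1
13. ~c, w1
Accessibility: w0Rw0, w0Rw1, w1Rw1
Branch closes: c and ~c both at w1.
Every branch closes (one shown): valid in T, hence also in S4, S5 (every theorem of T is a theorem of S4 and S5).
K-tableau for the negation ~([]~[](b & c) -> ~[](b & c)):
1. ~([]~[](b & c) -> ~[](b & c)), w0
2. []~[](b & c), w0
3. [](b & c), w0
Complete open branch: countermodel on a K-frame, so not valid in K.

T, S4, S5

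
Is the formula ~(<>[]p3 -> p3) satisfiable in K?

1. ~(<>[]p3 -> p3), w0
2. <>[]p3, w0
3. ~p3, w0
4. []p3, w1
Accessibility: w0Rw1

Satisfiable (open branch found)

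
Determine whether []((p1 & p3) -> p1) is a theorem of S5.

Yes, valid

Tableau for the negation ~[]((p1 & p3) -> p1):
1. ~[]((p1 & p3) -> p1), w0
2. ~((p1 & p3) -> p1), w1
3. p1 & p3, w1
4. ~p1, w1
5. p1, w1
6. p3, w1
Accessibility: w0Rw0, w0Rw1, w1Rw0, w1Rw1
Branch closes: p1 and ~p1 both at w1.
Every branch of the negation's tableau closes; the branch above is one of them.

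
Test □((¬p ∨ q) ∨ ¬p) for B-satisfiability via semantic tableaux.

Satisfiable

1. □((¬p ∨ q) ∨ ¬p), w0
2. (¬p ∨ q) ∨ ¬p, w0
3. ¬p, w0
Accessibility: w0Rw0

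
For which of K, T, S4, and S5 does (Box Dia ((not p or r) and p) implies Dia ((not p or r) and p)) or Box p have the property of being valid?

T, S4, S5

K-tableau for the negation not ((Box Dia ((not p or r) and p) implies Dia ((not p or r) and p)) or Box p):
1. not ((Box Dia ((not p or r) and p) implies Dia ((not p or r) and p)) or Box p), u
2. not (Box Dia ((not p or r) and p) implies Dia ((not p or r) and p)), u
3. not Box p, u
4. Box Dia ((not p or r) and p), u
5. not Dia ((not p or r) and p), u
6. not p, v
7. Dia ((not p or r) and p), v
8. not ((not p or r) and p), v
9. (not p or r) and p, w
10. not p or r, w
11. p, w
12. r, w
Accessibility: uRv, vRw
Complete open branch: countermodel on a K-frame, so not valid in K.
T-tableau for the negation not ((Box Dia ((not p or r) and p) implies Dia ((not p or r) and p)) or Box p):
1. not ((Box Dia ((not p or r) and p) implies Dia ((not p or r) and p)) or Box p), u
2. not (Box Dia ((not p or r) and p) implies Dia ((not p or r) and p)), u
3. not Box p, u
4. Box Dia ((not p or r) and p), u
5. not Dia ((not p or r) and p), u
6. Dia ((not p or r) and p), u
7. not ((not p or r) and p), u
8. not (not p or r), u
9. p, u
10. not r, u
11. not p, v
12. Dia ((not p or r) and p), v
13. not ((not p or r) and p), v
14. (not p or r) and p, w
15. not p or r, w
16. p, w
17. Dia ((not p or r) and p), w
18. not ((not p or r) and p), w
19. r, w
20. not (not p or r), w
21. not r, w
Accessibility: uRu, uRv, uRw, vRv, wRw
Branch closes: r and not r both at w.
Every branch closes (one shown): valid in T, hence also in S4, S5 (every theorem of T is a theorem of S4 and S5).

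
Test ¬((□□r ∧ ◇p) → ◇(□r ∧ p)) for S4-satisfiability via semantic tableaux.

No, unsatisfiable

1. ¬((□□r ∧ ◇p) → ◇(□r ∧ p)), u
2. □□r ∧ ◇p, u   [¬→-rule on 1]
3. ¬◇(□r ∧ p), u   [¬→-rule on 1]
4. □□r, u   [∧-rule on 2]
5. ◇p, u   [∧-rule on 2]
6. ¬(□r ∧ p), u   [¬◇-rule on 3 via uRu]
7. □r, u   [□-rule on 4 via uRu]
8. r, u   [□-rule on 7 via uRu]
9. ¬p, u   [¬∧-rule on 6 (branches; this branch)]
10. p, v   [◇-rule on 5: fresh world v, uRv]
11. ¬(□r ∧ p), v   [¬◇-rule on 3 via uRv]
12. □r, v   [□-rule on 4 via uRv]
13. r, v   [□-rule on 7 via uRv]
14. ¬□r, v   [¬∧-rule on 11 (branches; this branch)]
15. ¬r, w   [¬□-rule on 14: fresh world w, vRw]
16. ¬(□r ∧ p), w   [¬◇-rule on 3 via uRw]
17. □r, w   [□-rule on 4 via uRw]
18. r, w   [□-rule on 7 via uRw]
Accessibility: uRu, uRv, uRw, vRv, vRw, wRw
Branch closes: r and ¬r both at w.
All branches of the tableau close; one closing branch shown above.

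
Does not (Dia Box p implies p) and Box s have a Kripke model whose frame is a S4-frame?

Satisfiable (open branch found)

1. not (Dia Box p implies p) and Box s, w0
2. not (Dia Box p implies p), w0
3. Box s, w0
4. Dia Box p, w0
5. not p, w0
6. s, w0
7. Box p, w1
8. s, w1
9. p, w1
Accessibility: w0Rw0, w0Rw1, w1Rw1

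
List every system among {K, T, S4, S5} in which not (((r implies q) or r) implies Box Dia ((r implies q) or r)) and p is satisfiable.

T-tableau for the formula:
1. not (((r implies q) or r) implies Box Dia ((r implies q) or r)) and p, u
2. not (((r implies q) or r) implies Box Dia ((r implies q) or r)), u
3. p, u
4. (r implies q) or r, u
5. not Box Dia ((r implies q) or r), u
6. r implies q, u
7. q, u
8. not Dia ((r implies q) or r), v
9. not ((r implies q) or r), v
10. not (r implies q), v
11. not r, v
12. r, v
13. not q, v
Accessibility: uRu, uRv, vRv
Branch closes: r and not r both at v.
Every branch closes (one shown): unsatisfiable in T, hence also in S4, S5 (every S4/S5-frame is a T-frame).
K-tableau for the formula:
1. not (((r implies q) or r) implies Box Dia ((r implies q) or r)) and p, u
2. not (((r implies q) or r) implies Box Dia ((r implies q) or r)), u
3. p, u
4. (r implies q) or r, u
5. not Box Dia ((r implies q) or r), u
6. r, u
7. not Dia ((r implies q) or r), v
Accessibility: uRv
Complete open branch: satisfiable in K.

K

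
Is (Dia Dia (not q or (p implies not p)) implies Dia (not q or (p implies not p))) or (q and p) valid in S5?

Tableau for the negation not ((Dia Dia (not q or (p implies not p)) implies Dia (not q or (p implies not p))) or (q and p)):
1. not ((Dia Dia (not q or (p implies not p)) implies Dia (not q or (p implies not p))) or (q and p)), 0
2. not (Dia Dia (not q or (p implies not p)) implies Dia (not q or (p implies not p))), 0
3. not (q and p), 0
4. Dia Dia (not q or (p implies not p)), 0
5. not Dia (not q or (p implies not p)), 0
6. not (not q or (p implies not p)), 0
7. q, 0
8. not (p implies not p), 0
9. p, 0
10. not p, 0
Accessibility: 0R0
Branch closes: p and not p both at 0.
All branches of the negation close; one closing branch shown above.

Valid in S5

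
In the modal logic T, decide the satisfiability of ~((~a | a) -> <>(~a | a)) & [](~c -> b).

1. ~((~a | a) -> <>(~a | a)) & [](~c -> b), u
2. ~((~a | a) -> <>(~a | a)), u
3. [](~c -> b), u
4. ~a | a, u
5. ~<>(~a | a), u
6. ~c -> b, u
7. ~(~a | a), u
8. a, u
9. ~a, u
Accessibility: uRu
Branch closes: a and ~a both at u.
All branches of the tableau close; one closing branch shown above.

No, unsatisfiable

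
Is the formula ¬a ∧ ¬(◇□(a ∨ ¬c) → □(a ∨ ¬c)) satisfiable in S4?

Satisfiable (open branch found)

1. ¬a ∧ ¬(◇□(a ∨ ¬c) → □(a ∨ ¬c)), u
2. ¬a, u
3. ¬(◇□(a ∨ ¬c) → □(a ∨ ¬c)), u
4. ◇□(a ∨ ¬c), u
5. ¬□(a ∨ ¬c), u
6. □(a ∨ ¬c), v
7. a ∨ ¬c, v
8. ¬c, v
9. ¬(a ∨ ¬c), w
10. ¬a, w
11. c, w
Accessibility: uRu, uRv, uRw, vRv, wRw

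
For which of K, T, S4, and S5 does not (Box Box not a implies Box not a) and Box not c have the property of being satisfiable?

K-tableau for the formula:
1. not (Box Box not a implies Box not a) and Box not c, w0
2. not (Box Box not a implies Box not a), w0
3. Box not c, w0
4. Box Box not a, w0
5. not Box not a, w0
6. a, w1
7. not c, w1
8. Box not a, w1
Accessibility: w0Rw1
Complete open branch: satisfiable in K.
T-tableau for the formula:
1. not (Box Box not a implies Box not a) and Box not c, w0
2. not (Box Box not a implies Box not a), w0
3. Box not c, w0
4. Box Box not a, w0
5. not Box not a, w0
6. not c, w0
7. Box not a, w0
8. not a, w0
9. a, w1
10. not c, w1
11. Box not a, w1
12. not a, w1
Accessibility: w0Rw0, w0Rw1, w1Rw1
Branch closes: a and not a both at w1.
Every branch closes (one shown): unsatisfiable in T, hence also in S4, S5 (every S4/S5-frame is a T-frame).

K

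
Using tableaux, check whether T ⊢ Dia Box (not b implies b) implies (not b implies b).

Tableau for the negation not (Dia Box (not b implies b) implies (not b implies b)):
1. not (Dia Box (not b implies b) implies (not b implies b)), 0
2. Dia Box (not b implies b), 0
3. not (not b implies b), 0
4. not b, 0
5. Box (not b implies b), 1
6. not b implies b, 1
7. b, 1
Accessibility: 0R0, 0R1, 1R1
The negation has an open branch (countermodel exists).

Invalid (countermodel exists)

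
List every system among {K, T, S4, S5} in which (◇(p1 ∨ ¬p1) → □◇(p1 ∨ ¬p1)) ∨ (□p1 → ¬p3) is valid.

T, S4, S5

T-tableau for the negation ¬((◇(p1 ∨ ¬p1) → □◇(p1 ∨ ¬p1)) ∨ (□p1 → ¬p3)):
1. ¬((◇(p1 ∨ ¬p1) → □◇(p1 ∨ ¬p1)) ∨ (□p1 → ¬p3)), w0
2. ¬(◇(p1 ∨ ¬p1) → □◇(p1 ∨ ¬p1)), w0
3. ¬(□p1 → ¬p3), w0
4. ◇(p1 ∨ ¬p1), w0
5. ¬□◇(p1 ∨ ¬p1), w0
6. □p1, w0
7. p3, w0
8. p1, w0
9. p1 ∨ ¬p1, w1
10. p1, w1
11. ¬◇(p1 ∨ ¬p1), w2
12. p1, w2
13. ¬(p1 ∨ ¬p1), w2
14. ¬p1, w2
Accessibility: w0Rw0, w0Rw1, w0Rw2, w1Rw1, w2Rw2
Branch closes: p1 and ¬p1 both at w2.
Every branch closes (one shown): valid in T, hence also in S4, S5 (every theorem of T is a theorem of S4 and S5).
K-tableau for the negation ¬((◇(p1 ∨ ¬p1) → □◇(p1 ∨ ¬p1)) ∨ (□p1 → ¬p3)):
1. ¬((◇(p1 ∨ ¬p1) → □◇(p1 ∨ ¬p1)) ∨ (□p1 → ¬p3)), w0
2. ¬(◇(p1 ∨ ¬p1) → □◇(p1 ∨ ¬p1)), w0
3. ¬(□p1 → ¬p3), w0
4. ◇(p1 ∨ ¬p1), w0
5. ¬□◇(p1 ∨ ¬p1), w0
6. □p1, w0
7. p3, w0
8. p1 ∨ ¬p1, w1
9. p1, w1
10. ¬◇(p1 ∨ ¬p1), w2
11. p1, w2
Accessibility: w0Rw1, w0Rw2
Complete open branch: countermodel on a K-frame, so not valid in K.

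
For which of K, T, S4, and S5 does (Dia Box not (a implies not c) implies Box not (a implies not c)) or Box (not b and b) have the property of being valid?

S4-tableau for the negation not ((Dia Box not (a implies not c) implies Box not (a implies not c)) or Box (not b and b)):
1. not ((Dia Box not (a implies not c) implies Box not (a implies not c)) or Box (not b and b)), u
2. not (Dia Box not (a implies not c) implies Box not (a implies not c)), u
3. not Box (not b and b), u
4. Dia Box not (a implies not c), u
5. not Box not (a implies not c), u
6. not (not b and b), v
7. not b, v
8. Box not (a implies not c), w
9. not (a implies not c), w
10. a, w
11. c, w
12. a implies not c, x
13. not c, x
Accessibility: uRu, uRv, uRw, uRx, vRv, wRw, xRx
Complete open branch: countermodel on an S4-frame, so not valid in S4, nor in K, T (the same frame is also a K-frame and a T-frame).
S5-tableau for the negation not ((Dia Box not (a implies not c) implies Box not (a implies not c)) or Box (not b and b)):
1. not ((Dia Box not (a implies not c) implies Box not (a implies not c)) or Box (not b and b)), u
2. not (Dia Box not (a implies not c) implies Box not (a implies not c)), u
3. not Box (not b and b), u
4. Dia Box not (a implies not c), u
5. not Box not (a implies not c), u
6. not (not b and b), v
7. not b, v
8. Box not (a implies not c), w
9. not (a implies not c), u
10. a, u
11. c, u
12. not (a implies not c), v
13. a, v
14. c, v
15. not (a implies not c), w
16. a, w
17. c, w
18. a implies not c, x
19. not (a implies not c), x
20. a, x
21. c, x
22. not c, x
Accessibility: uRu, uRv, uRw, uRx, vRu, vRv, vRw, vRx, wRu, wRv, wRw, wRx, xRu, xRv, xRw, xRx
Branch closes: c and not c both at x.
Every branch closes (one shown): valid in S5.

S5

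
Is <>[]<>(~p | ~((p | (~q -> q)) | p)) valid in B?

No, not valid

Tableau for the negation ~<>[]<>(~p | ~((p | (~q -> q)) | p)):
1. ~<>[]<>(~p | ~((p | (~q -> q)) | p)), u
2. ~[]<>(~p | ~((p | (~q -> q)) | p)), u   [~<>-rule on 1 via uRu]
3. ~<>(~p | ~((p | (~q -> q)) | p)), v   [~[]-rule on 2: fresh world v, uRv]
4. ~[]<>(~p | ~((p | (~q -> q)) | p)), v   [~<>-rule on 1 via uRv]
5. ~(~p | ~((p | (~q -> q)) | p)), u   [~<>-rule on 3 via vRu]
6. p, u   [~|-rule on 5]
7. (p | (~q -> q)) | p, u   [~|-rule on 5]
8. ~(~p | ~((p | (~q -> q)) | p)), v   [~<>-rule on 3 via vRv]
9. p, v   [~|-rule on 8]
10. (p | (~q -> q)) | p, v   [~|-rule on 8]
11. ~<>(~p | ~((p | (~q -> q)) | p)), w   [~[]-rule on 4: fresh world w, vRw]
12. ~(~p | ~((p | (~q -> q)) | p)), w   [~<>-rule on 3 via vRw]
13. p, w   [~|-rule on 12]
14. (p | (~q -> q)) | p, w   [~|-rule on 12]
Accessibility: uRu, uRv, vRu, vRv, vRw, wRv, wRw
The negation has an open branch (countermodel exists).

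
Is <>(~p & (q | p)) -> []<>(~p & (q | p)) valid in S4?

No, not valid

Tableau for the negation ~(<>(~p & (q | p)) -> []<>(~p & (q | p))):
1. ~(<>(~p & (q | p)) -> []<>(~p & (q | p))), w0
2. <>(~p & (q | p)), w0
3. ~[]<>(~p & (q | p)), w0
4. ~p & (q | p), w1
5. ~p, w1
6. q | p, w1
7. q, w1
8. ~<>(~p & (q | p)), w2
9. ~(~p & (q | p)), w2
10. ~(q | p), w2
11. ~q, w2
12. ~p, w2
Accessibility: w0Rw0, w0Rw1, w0Rw2, w1Rw1, w2Rw2
The negation has an open branch (countermodel exists).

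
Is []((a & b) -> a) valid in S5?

Tableau for the negation ~[]((a & b) -> a):
1. ~[]((a & b) -> a), u
2. ~((a & b) -> a), v
3. a & b, v
4. ~a, v
5. a, v
6. b, v
Accessibility: uRu, uRv, vRu, vRv
Branch closes: a and ~a both at v.
Every branch of the negation's tableau closes; the branch above is one of them.

Valid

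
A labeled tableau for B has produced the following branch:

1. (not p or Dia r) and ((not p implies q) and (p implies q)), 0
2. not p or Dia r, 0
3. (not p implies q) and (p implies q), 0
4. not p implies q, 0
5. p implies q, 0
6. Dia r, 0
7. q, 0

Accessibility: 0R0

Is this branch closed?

No atom appears with both signs at the same world.

Not closed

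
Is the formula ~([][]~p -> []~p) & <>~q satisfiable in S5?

1. ~([][]~p -> []~p) & <>~q, u
2. ~([][]~p -> []~p), u
3. <>~q, u
4. [][]~p, u
5. ~[]~p, u
6. []~p, u
7. ~p, u
8. ~q, v
9. []~p, v
10. ~p, v
11. p, w
12. []~p, w
13. ~p, w
Accessibility: uRu, uRv, uRw, vRu, vRv, vRw, wRu, wRv, wRw
Branch closes: p and ~p both at w.
Every branch closes; the branch above is one of them.

Unsatisfiable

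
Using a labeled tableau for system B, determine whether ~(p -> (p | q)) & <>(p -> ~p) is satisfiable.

1. ~(p -> (p | q)) & <>(p -> ~p), 0
2. ~(p -> (p | q)), 0
3. <>(p -> ~p), 0
4. p, 0
5. ~(p | q), 0
6. ~p, 0
7. ~q, 0
Accessibility: 0R0
Branch closes: p and ~p both at 0.
(One branch shown.) All branches close.

Unsatisfiable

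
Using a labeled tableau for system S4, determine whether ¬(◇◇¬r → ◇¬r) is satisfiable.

No, unsatisfiable

1. ¬(◇◇¬r → ◇¬r), 0
2. ◇◇¬r, 0
3. ¬◇¬r, 0
4. r, 0
5. ◇¬r, 1
6. r, 1
7. ¬r, 2
8. r, 2
Accessibility: 0R0, 0R1, 0R2, 1R1, 1R2, 2R2
Branch closes: r and ¬r both at 2.
All branches of the tableau close; one closing branch shown above.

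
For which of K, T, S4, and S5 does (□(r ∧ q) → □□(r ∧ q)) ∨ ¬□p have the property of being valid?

S4, S5

S4-tableau for the negation ¬((□(r ∧ q) → □□(r ∧ q)) ∨ ¬□p):
1. ¬((□(r ∧ q) → □□(r ∧ q)) ∨ ¬□p), w0
2. ¬(□(r ∧ q) → □□(r ∧ q)), w0   [¬∨-rule on 1]
3. □p, w0   [¬∨-rule on 1]
4. □(r ∧ q), w0   [¬→-rule on 2]
5. ¬□□(r ∧ q), w0   [¬→-rule on 2]
6. p, w0   [□-rule on 3 via w0Rw0]
7. r ∧ q, w0   [□-rule on 4 via w0Rw0]
8. r, w0   [∧-rule on 7]
9. q, w0   [∧-rule on 7]
10. ¬□(r ∧ q), w1   [¬□-rule on 5: fresh world w1, w0Rw1]
11. p, w1   [□-rule on 3 via w0Rw1]
12. r ∧ q, w1   [□-rule on 4 via w0Rw1]
13. r, w1   [∧-rule on 12]
14. q, w1   [∧-rule on 12]
15. ¬(r ∧ q), w2   [¬□-rule on 10: fresh world w2, w1Rw2]
16. p, w2   [□-rule on 3 via w0Rw2]
17. r ∧ q, w2   [□-rule on 4 via w0Rw2]
18. r, w2   [∧-rule on 17]
19. q, w2   [∧-rule on 17]
20. ¬q, w2   [¬∧-rule on 15 (branches; this branch)]
Accessibility: w0Rw0, w0Rw1, w0Rw2, w1Rw1, w1Rw2, w2Rw2
Branch closes: q and ¬q both at w2.
Every branch closes (one shown): valid in S4, hence also in S5 (every theorem of S4 is a theorem of S5).
T-tableau for the negation ¬((□(r ∧ q) → □□(r ∧ q)) ∨ ¬□p):
1. ¬((□(r ∧ q) → □□(r ∧ q)) ∨ ¬□p), w0
2. ¬(□(r ∧ q) → □□(r ∧ q)), w0   [¬∨-rule on 1]
3. □p, w0   [¬∨-rule on 1]
4. □(r ∧ q), w0   [¬→-rule on 2]
5. ¬□□(r ∧ q), w0   [¬→-rule on 2]
6. p, w0   [□-rule on 3 via w0Rw0]
7. r ∧ q, w0   [□-rule on 4 via w0Rw0]
8. r, w0   [∧-rule on 7]
9. q, w0   [∧-rule on 7]
10. ¬□(r ∧ q), w1   [¬□-rule on 5: fresh world w1, w0Rw1]
11. p, w1   [□-rule on 3 via w0Rw1]
12. r ∧ q, w1   [□-rule on 4 via w0Rw1]
13. r, w1   [∧-rule on 12]
14. q, w1   [∧-rule on 12]
15. ¬(r ∧ q), w2   [¬□-rule on 10: fresh world w2, w1Rw2]
16. ¬q, w2   [¬∧-rule on 15 (branches; this branch)]
Accessibility: w0Rw0, w0Rw1, w1Rw1, w1Rw2, w2Rw2
Complete open branch: countermodel on a T-frame, so not valid in T, nor in K (the same frame is also a K-frame).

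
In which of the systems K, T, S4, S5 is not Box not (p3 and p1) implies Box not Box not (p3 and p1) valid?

S4-tableau for the negation not (not Box not (p3 and p1) implies Box not Box not (p3 and p1)):
1. not (not Box not (p3 and p1) implies Box not Box not (p3 and p1)), w0
2. not Box not (p3 and p1), w0
3. not Box not Box not (p3 and p1), w0
4. p3 and p1, w1
5. p3, w1
6. p1, w1
7. Box not (p3 and p1), w2
8. not (p3 and p1), w2
9. not p1, w2
Accessibility: w0Rw0, w0Rw1, w0Rw2, w1Rw1, w2Rw2
Complete open branch: countermodel on an S4-frame, so not valid in S4, nor in K, T (the same frame is also a K-frame and a T-frame).
S5-tableau for the negation not (not Box not (p3 and p1) implies Box not Box not (p3 and p1)):
1. not (not Box not (p3 and p1) implies Box not Box not (p3 and p1)), w0
2. not Box not (p3 and p1), w0
3. not Box not Box not (p3 and p1), w0
4. p3 and p1, w1
5. p3, w1
6. p1, w1
7. Box not (p3 and p1), w2
8. not (p3 and p1), w0
9. not (p3 and p1), w1
10. not (p3 and p1), w2
11. not p1, w0
12. not p1, w1
Accessibility: w0Rw0, w0Rw1, w0Rw2, w1Rw0, w1Rw1, w1Rw2, w2Rw0, w2Rw1, w2Rw2
Branch closes: p1 and not p1 both at w1.
Every branch closes (one shown): valid in S5.

S5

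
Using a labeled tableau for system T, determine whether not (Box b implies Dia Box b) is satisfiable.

1. not (Box b implies Dia Box b), w0
2. Box b, w0
3. not Dia Box b, w0
4. b, w0
5. not Box b, w0
6. not b, w1
7. b, w1
Accessibility: w0Rw0, w0Rw1, w1Rw1
Branch closes: b and not b both at w1.
Every branch closes; the branch above is one of them.

Unsatisfiable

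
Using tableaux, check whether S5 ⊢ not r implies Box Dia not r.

Tableau for the negation not (not r implies Box Dia not r):
1. not (not r implies Box Dia not r), u
2. not r, u
3. not Box Dia not r, u
4. not Dia not r, v
5. r, u
Accessibility: uRu, uRv, vRu, vRv
Branch closes: r and not r both at u.
All branches of the negation close; one closing branch shown above.

Yes, valid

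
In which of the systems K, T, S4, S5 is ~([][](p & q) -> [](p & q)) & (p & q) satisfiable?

T-tableau for the formula:
1. ~([][](p & q) -> [](p & q)) & (p & q), w0
2. ~([][](p & q) -> [](p & q)), w0
3. p & q, w0
4. [][](p & q), w0
5. ~[](p & q), w0
6. p, w0
7. q, w0
8. [](p & q), w0
9. ~(p & q), w1
10. [](p & q), w1
11. p & q, w1
12. p, w1
13. q, w1
14. ~q, w1
Accessibility: w0Rw0, w0Rw1, w1Rw1
Branch closes: q and ~q both at w1.
Every branch closes (one shown): unsatisfiable in T, hence also in S4, S5 (every S4/S5-frame is a T-frame).
K-tableau for the formula:
1. ~([][](p & q) -> [](p & q)) & (p & q), w0
2. ~([][](p & q) -> [](p & q)), w0
3. p & q, w0
4. [][](p & q), w0
5. ~[](p & q), w0
6. p, w0
7. q, w0
8. ~(p & q), w1
9. [](p & q), w1
10. ~q, w1
Accessibility: w0Rw1
Complete open branch: satisfiable in K.

K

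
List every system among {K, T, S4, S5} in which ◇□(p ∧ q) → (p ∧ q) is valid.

S5-tableau for the negation ¬(◇□(p ∧ q) → (p ∧ q)):
1. ¬(◇□(p ∧ q) → (p ∧ q)), u
2. ◇□(p ∧ q), u
3. ¬(p ∧ q), u
4. ¬q, u
5. □(p ∧ q), v
6. p ∧ q, u
7. p, u
8. q, u
Accessibility: uRu, uRv, vRu, vRv
Branch closes: q and ¬q both at u.
Every branch closes (one shown): valid in S5.
S4-tableau for the negation ¬(◇□(p ∧ q) → (p ∧ q)):
1. ¬(◇□(p ∧ q) → (p ∧ q)), u
2. ◇□(p ∧ q), u
3. ¬(p ∧ q), u
4. ¬q, u
5. □(p ∧ q), v
6. p ∧ q, v
7. p, v
8. q, v
Accessibility: uRu, uRv, vRv
Complete open branch: countermodel on an S4-frame, so not valid in S4, nor in K, T (the same frame is also a K-frame and a T-frame).

S5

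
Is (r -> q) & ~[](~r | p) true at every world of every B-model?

Tableau for the negation ~((r -> q) & ~[](~r | p)):
1. ~((r -> q) & ~[](~r | p)), u
2. [](~r | p), u
3. ~r | p, u
4. p, u
Accessibility: uRu
The negation has an open branch (countermodel exists).

Not valid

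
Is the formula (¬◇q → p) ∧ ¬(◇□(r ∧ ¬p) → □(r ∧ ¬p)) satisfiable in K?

Satisfiable

1. (¬◇q → p) ∧ ¬(◇□(r ∧ ¬p) → □(r ∧ ¬p)), 0
2. ¬◇q → p, 0   [∧-rule on 1]
3. ¬(◇□(r ∧ ¬p) → □(r ∧ ¬p)), 0   [∧-rule on 1]
4. ◇□(r ∧ ¬p), 0   [¬→-rule on 3]
5. ¬□(r ∧ ¬p), 0   [¬→-rule on 3]
6. p, 0   [→-rule on 2 (branches; this branch)]
7. □(r ∧ ¬p), 1   [◇-rule on 4: fresh world 1, 0R1]
8. ¬(r ∧ ¬p), 2   [¬□-rule on 5: fresh world 2, 0R2]
9. p, 2   [¬∧-rule on 8 (branches; this branch)]
Accessibility: 0R1, 0R2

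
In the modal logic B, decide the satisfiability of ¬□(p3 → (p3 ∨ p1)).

Unsatisfiable

1. ¬□(p3 → (p3 ∨ p1)), w0
2. ¬(p3 → (p3 ∨ p1)), w1
3. p3, w1
4. ¬(p3 ∨ p1), w1
5. ¬p3, w1
6. ¬p1, w1
Accessibility: w0Rw0, w0Rw1, w1Rw0, w1Rw1
Branch closes: p3 and ¬p3 both at w1.
Every branch closes; the branch above is one of them.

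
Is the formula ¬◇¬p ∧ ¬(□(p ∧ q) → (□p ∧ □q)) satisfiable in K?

1. ¬◇¬p ∧ ¬(□(p ∧ q) → (□p ∧ □q)), w0
2. ¬◇¬p, w0
3. ¬(□(p ∧ q) → (□p ∧ □q)), w0
4. □(p ∧ q), w0
5. ¬(□p ∧ □q), w0
6. ¬□q, w0
7. ¬q, w1
8. p, w1
9. p ∧ q, w1
10. q, w1
Accessibility: w0Rw1
Branch closes: q and ¬q both at w1.
Every branch closes; the branch above is one of them.

Unsatisfiable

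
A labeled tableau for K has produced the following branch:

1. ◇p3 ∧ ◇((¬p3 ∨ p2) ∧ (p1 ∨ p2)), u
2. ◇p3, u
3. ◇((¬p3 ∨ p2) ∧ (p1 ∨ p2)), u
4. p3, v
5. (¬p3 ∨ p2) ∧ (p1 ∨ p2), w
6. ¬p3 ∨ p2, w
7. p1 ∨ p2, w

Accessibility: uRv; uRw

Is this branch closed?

No atom appears with both signs at the same world.

No, open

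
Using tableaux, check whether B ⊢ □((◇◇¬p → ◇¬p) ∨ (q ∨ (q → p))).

Valid in B

Tableau for the negation ¬□((◇◇¬p → ◇¬p) ∨ (q ∨ (q → p))):
1. ¬□((◇◇¬p → ◇¬p) ∨ (q ∨ (q → p))), 0
2. ¬((◇◇¬p → ◇¬p) ∨ (q ∨ (q → p))), 1   [¬□-rule on 1: fresh world 1, 0R1]
3. ¬(◇◇¬p → ◇¬p), 1   [¬∨-rule on 2]
4. ¬(q ∨ (q → p)), 1   [¬∨-rule on 2]
5. ◇◇¬p, 1   [¬→-rule on 3]
6. ¬◇¬p, 1   [¬→-rule on 3]
7. ¬q, 1   [¬∨-rule on 4]
8. ¬(q → p), 1   [¬∨-rule on 4]
9. q, 1   [¬→-rule on 8]
10. ¬p, 1   [¬→-rule on 8]
Accessibility: 0R0, 0R1, 1R0, 1R1
Branch closes: q and ¬q both at 1.
Every branch of the negation's tableau closes; the branch above is one of them.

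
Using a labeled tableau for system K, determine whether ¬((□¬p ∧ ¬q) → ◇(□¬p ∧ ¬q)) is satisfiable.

1. ¬((□¬p ∧ ¬q) → ◇(□¬p ∧ ¬q)), 0
2. □¬p ∧ ¬q, 0
3. ¬◇(□¬p ∧ ¬q), 0
4. □¬p, 0
5. ¬q, 0

Satisfiable (open branch found)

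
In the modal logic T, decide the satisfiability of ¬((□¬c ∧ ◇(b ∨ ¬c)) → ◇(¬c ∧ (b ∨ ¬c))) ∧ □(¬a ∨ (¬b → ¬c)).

Unsatisfiable (every branch closes)

1. ¬((□¬c ∧ ◇(b ∨ ¬c)) → ◇(¬c ∧ (b ∨ ¬c))) ∧ □(¬a ∨ (¬b → ¬c)), w0
2. ¬((□¬c ∧ ◇(b ∨ ¬c)) → ◇(¬c ∧ (b ∨ ¬c))), w0   [∧-rule on 1]
3. □(¬a ∨ (¬b → ¬c)), w0   [∧-rule on 1]
4. □¬c ∧ ◇(b ∨ ¬c), w0   [¬→-rule on 2]
5. ¬◇(¬c ∧ (b ∨ ¬c)), w0   [¬→-rule on 2]
6. □¬c, w0   [∧-rule on 4]
7. ◇(b ∨ ¬c), w0   [∧-rule on 4]
8. ¬a ∨ (¬b → ¬c), w0   [□-rule on 3 via w0Rw0]
9. ¬(¬c ∧ (b ∨ ¬c)), w0   [¬◇-rule on 5 via w0Rw0]
10. ¬c, w0   [□-rule on 6 via w0Rw0]
11. ¬b → ¬c, w0   [∨-rule on 8 (branches; this branch)]
12. ¬(b ∨ ¬c), w0   [¬∧-rule on 9 (branches; this branch)]
13. ¬b, w0   [¬∨-rule on 12]
14. c, w0   [¬∨-rule on 12]
Accessibility: w0Rw0
Branch closes: c and ¬c both at w0.
Every branch closes; the branch above is one of them.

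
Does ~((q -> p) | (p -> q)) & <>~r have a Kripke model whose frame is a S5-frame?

No, unsatisfiable

1. ~((q -> p) | (p -> q)) & <>~r, u
2. ~((q -> p) | (p -> q)), u
3. <>~r, u
4. ~(q -> p), u
5. ~(p -> q), u
6. q, u
7. ~p, u
8. p, u
9. ~q, u
Accessibility: uRu
Branch closes: p and ~p both at u.
Every branch closes; the branch above is one of them.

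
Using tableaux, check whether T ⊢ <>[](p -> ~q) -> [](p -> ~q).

Invalid (countermodel exists)

Tableau for the negation ~(<>[](p -> ~q) -> [](p -> ~q)):
1. ~(<>[](p -> ~q) -> [](p -> ~q)), u
2. <>[](p -> ~q), u
3. ~[](p -> ~q), u
4. [](p -> ~q), v
5. p -> ~q, v
6. ~q, v
7. ~(p -> ~q), w
8. p, w
9. q, w
Accessibility: uRu, uRv, uRw, vRv, wRw
The negation has an open branch (countermodel exists).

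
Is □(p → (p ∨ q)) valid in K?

Tableau for the negation ¬□(p → (p ∨ q)):
1. ¬□(p → (p ∨ q)), u
2. ¬(p → (p ∨ q)), v   [¬□-rule on 1: fresh world v, uRv]
3. p, v   [¬→-rule on 2]
4. ¬(p ∨ q), v   [¬→-rule on 2]
5. ¬p, v   [¬∨-rule on 4]
6. ¬q, v   [¬∨-rule on 4]
Accessibility: uRv
Branch closes: p and ¬p both at v.
Every branch of the negation's tableau closes; the branch above is one of them.

Yes, valid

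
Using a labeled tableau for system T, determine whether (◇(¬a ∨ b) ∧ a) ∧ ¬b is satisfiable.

1. (◇(¬a ∨ b) ∧ a) ∧ ¬b, u
2. ◇(¬a ∨ b) ∧ a, u
3. ¬b, u
4. ◇(¬a ∨ b), u
5. a, u
6. ¬a ∨ b, v
7. b, v
Accessibility: uRu, uRv, vRv

Satisfiable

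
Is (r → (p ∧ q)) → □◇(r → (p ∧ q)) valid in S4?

Tableau for the negation ¬((r → (p ∧ q)) → □◇(r → (p ∧ q))):
1. ¬((r → (p ∧ q)) → □◇(r → (p ∧ q))), u
2. r → (p ∧ q), u   [¬→-rule on 1]
3. ¬□◇(r → (p ∧ q)), u   [¬→-rule on 1]
4. p ∧ q, u   [→-rule on 2 (branches; this branch)]
5. p, u   [∧-rule on 4]
6. q, u   [∧-rule on 4]
7. ¬◇(r → (p ∧ q)), v   [¬□-rule on 3: fresh world v, uRv]
8. ¬(r → (p ∧ q)), v   [¬◇-rule on 7 via vRv]
9. r, v   [¬→-rule on 8]
10. ¬(p ∧ q), v   [¬→-rule on 8]
11. ¬q, v   [¬∧-rule on 10 (branches; this branch)]
Accessibility: uRu, uRv, vRv
The negation has an open branch (countermodel exists).

No, not valid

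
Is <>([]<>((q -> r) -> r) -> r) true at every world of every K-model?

Invalid (countermodel exists)

Tableau for the negation ~<>([]<>((q -> r) -> r) -> r):
1. ~<>([]<>((q -> r) -> r) -> r), 0
The negation has an open branch (countermodel exists).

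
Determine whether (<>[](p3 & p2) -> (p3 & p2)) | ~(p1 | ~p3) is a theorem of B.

Valid

Tableau for the negation ~((<>[](p3 & p2) -> (p3 & p2)) | ~(p1 | ~p3)):
1. ~((<>[](p3 & p2) -> (p3 & p2)) | ~(p1 | ~p3)), u
2. ~(<>[](p3 & p2) -> (p3 & p2)), u   [~|-rule on 1]
3. p1 | ~p3, u   [~|-rule on 1]
4. <>[](p3 & p2), u   [~->-rule on 2]
5. ~(p3 & p2), u   [~->-rule on 2]
6. ~p3, u   [|-rule on 3 (branches; this branch)]
7. ~p2, u   [~&-rule on 5 (branches; this branch)]
8. [](p3 & p2), v   [<>-rule on 4: fresh world v, uRv]
9. p3 & p2, u   [[]-rule on 8 via vRu]
10. p3, u   [&-rule on 9]
11. p2, u   [&-rule on 9]
Accessibility: uRu, uRv, vRu, vRv
Branch closes: p3 and ~p3 both at u.
All branches of the negation close; one closing branch shown above.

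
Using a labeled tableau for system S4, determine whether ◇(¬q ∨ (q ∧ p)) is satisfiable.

Satisfiable

1. ◇(¬q ∨ (q ∧ p)), 0
2. ¬q ∨ (q ∧ p), 1   [◇-rule on 1: fresh world 1, 0R1]
3. q ∧ p, 1   [∨-rule on 2 (branches; this branch)]
4. q, 1   [∧-rule on 3]
5. p, 1   [∧-rule on 3]
Accessibility: 0R0, 0R1, 1R1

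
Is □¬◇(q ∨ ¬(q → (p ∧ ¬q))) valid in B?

Not valid

Tableau for the negation ¬□¬◇(q ∨ ¬(q → (p ∧ ¬q))):
1. ¬□¬◇(q ∨ ¬(q → (p ∧ ¬q))), w0
2. ◇(q ∨ ¬(q → (p ∧ ¬q))), w1   [¬□-rule on 1: fresh world w1, w0Rw1]
3. q ∨ ¬(q → (p ∧ ¬q)), w2   [◇-rule on 2: fresh world w2, w1Rw2]
4. ¬(q → (p ∧ ¬q)), w2   [∨-rule on 3 (branches; this branch)]
5. q, w2   [¬→-rule on 4]
6. ¬(p ∧ ¬q), w2   [¬→-rule on 4]
Accessibility: w0Rw0, w0Rw1, w1Rw0, w1Rw1, w1Rw2, w2Rw1, w2Rw2
The negation has an open branch (countermodel exists).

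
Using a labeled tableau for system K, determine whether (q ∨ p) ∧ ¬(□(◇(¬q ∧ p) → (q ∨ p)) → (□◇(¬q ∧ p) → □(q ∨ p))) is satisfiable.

1. (q ∨ p) ∧ ¬(□(◇(¬q ∧ p) → (q ∨ p)) → (□◇(¬q ∧ p) → □(q ∨ p))), 0
2. q ∨ p, 0   [∧-rule on 1]
3. ¬(□(◇(¬q ∧ p) → (q ∨ p)) → (□◇(¬q ∧ p) → □(q ∨ p))), 0   [∧-rule on 1]
4. □(◇(¬q ∧ p) → (q ∨ p)), 0   [¬→-rule on 3]
5. ¬(□◇(¬q ∧ p) → □(q ∨ p)), 0   [¬→-rule on 3]
6. □◇(¬q ∧ p), 0   [¬→-rule on 5]
7. ¬□(q ∨ p), 0   [¬→-rule on 5]
8. p, 0   [∨-rule on 2 (branches; this branch)]
9. ¬(q ∨ p), 1   [¬□-rule on 7: fresh world 1, 0R1]
10. ¬q, 1   [¬∨-rule on 9]
11. ¬p, 1   [¬∨-rule on 9]
12. ◇(¬q ∧ p) → (q ∨ p), 1   [□-rule on 4 via 0R1]
13. ◇(¬q ∧ p), 1   [□-rule on 6 via 0R1]
14. ¬◇(¬q ∧ p), 1   [→-rule on 12 (branches; this branch)]
15. ¬q ∧ p, 2   [◇-rule on 13: fresh world 2, 1R2]
16. ¬q, 2   [∧-rule on 15]
17. p, 2   [∧-rule on 15]
18. ¬(¬q ∧ p), 2   [¬◇-rule on 14 via 1R2]
19. ¬p, 2   [¬∧-rule on 18 (branches; this branch)]
Accessibility: 0R1, 1R2
Branch closes: p and ¬p both at 2.
Every branch closes; the branch above is one of them.

Unsatisfiable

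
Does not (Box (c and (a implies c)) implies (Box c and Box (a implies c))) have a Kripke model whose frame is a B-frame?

No, unsatisfiable

1. not (Box (c and (a implies c)) implies (Box c and Box (a implies c))), w0
2. Box (c and (a implies c)), w0
3. not (Box c and Box (a implies c)), w0
4. c and (a implies c), w0
5. c, w0
6. a implies c, w0
7. not Box (a implies c), w0
8. not (a implies c), w1
9. a, w1
10. not c, w1
11. c and (a implies c), w1
12. c, w1
13. a implies c, w1
Accessibility: w0Rw0, w0Rw1, w1Rw0, w1Rw1
Branch closes: c and not c both at w1.
All branches of the tableau close; one closing branch shown above.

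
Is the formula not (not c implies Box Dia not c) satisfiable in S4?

Satisfiable

1. not (not c implies Box Dia not c), 0
2. not c, 0
3. not Box Dia not c, 0
4. not Dia not c, 1
5. c, 1
Accessibility: 0R0, 0R1, 1R1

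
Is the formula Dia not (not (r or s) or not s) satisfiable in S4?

1. Dia not (not (r or s) or not s), 0
2. not (not (r or s) or not s), 1
3. r or s, 1
4. s, 1
Accessibility: 0R0, 0R1, 1R1

Yes, satisfiable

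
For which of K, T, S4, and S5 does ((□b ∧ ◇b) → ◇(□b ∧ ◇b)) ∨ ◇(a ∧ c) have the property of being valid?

K-tableau for the negation ¬(((□b ∧ ◇b) → ◇(□b ∧ ◇b)) ∨ ◇(a ∧ c)):
1. ¬(((□b ∧ ◇b) → ◇(□b ∧ ◇b)) ∨ ◇(a ∧ c)), u
2. ¬((□b ∧ ◇b) → ◇(□b ∧ ◇b)), u
3. ¬◇(a ∧ c), u
4. □b ∧ ◇b, u
5. ¬◇(□b ∧ ◇b), u
6. □b, u
7. ◇b, u
8. b, v
9. ¬(a ∧ c), v
10. ¬(□b ∧ ◇b), v
11. ¬c, v
12. ¬◇b, v
Accessibility: uRv
Complete open branch: countermodel on a K-frame, so not valid in K.
T-tableau for the negation ¬(((□b ∧ ◇b) → ◇(□b ∧ ◇b)) ∨ ◇(a ∧ c)):
1. ¬(((□b ∧ ◇b) → ◇(□b ∧ ◇b)) ∨ ◇(a ∧ c)), u
2. ¬((□b ∧ ◇b) → ◇(□b ∧ ◇b)), u
3. ¬◇(a ∧ c), u
4. □b ∧ ◇b, u
5. ¬◇(□b ∧ ◇b), u
6. □b, u
7. ◇b, u
8. ¬(a ∧ c), u
9. ¬(□b ∧ ◇b), u
10. b, u
11. ¬c, u
12. ¬□b, u
13. b, v
14. ¬(a ∧ c), v
15. ¬(□b ∧ ◇b), v
16. ¬c, v
17. ¬□b, v
18. ¬b, w
19. ¬(a ∧ c), w
20. ¬(□b ∧ ◇b), w
21. b, w
Accessibility: uRu, uRv, uRw, vRv, wRw
Branch closes: b and ¬b both at w.
Every branch closes (one shown): valid in T, hence also in S4, S5 (every theorem of T is a theorem of S4 and S5).

T, S4, S5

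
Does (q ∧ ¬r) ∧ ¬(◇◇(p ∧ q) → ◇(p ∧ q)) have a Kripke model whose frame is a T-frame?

Yes, satisfiable

1. (q ∧ ¬r) ∧ ¬(◇◇(p ∧ q) → ◇(p ∧ q)), u
2. q ∧ ¬r, u   [∧-rule on 1]
3. ¬(◇◇(p ∧ q) → ◇(p ∧ q)), u   [∧-rule on 1]
4. q, u   [∧-rule on 2]
5. ¬r, u   [∧-rule on 2]
6. ◇◇(p ∧ q), u   [¬→-rule on 3]
7. ¬◇(p ∧ q), u   [¬→-rule on 3]
8. ¬(p ∧ q), u   [¬◇-rule on 7 via uRu]
9. ¬p, u   [¬∧-rule on 8 (branches; this branch)]
10. ◇(p ∧ q), v   [◇-rule on 6: fresh world v, uRv]
11. ¬(p ∧ q), v   [¬◇-rule on 7 via uRv]
12. ¬q, v   [¬∧-rule on 11 (branches; this branch)]
13. p ∧ q, w   [◇-rule on 10: fresh world w, vRw]
14. p, w   [∧-rule on 13]
15. q, w   [∧-rule on 13]
Accessibility: uRu, uRv, vRv, vRw, wRw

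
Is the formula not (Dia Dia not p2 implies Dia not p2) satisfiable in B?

Satisfiable (open branch found)

1. not (Dia Dia not p2 implies Dia not p2), u
2. Dia Dia not p2, u   [neg-implies-rule on 1]
3. not Dia not p2, u   [neg-implies-rule on 1]
4. p2, u   [neg-Dia-rule on 3 via uRu]
5. Dia not p2, v   [Dia-rule on 2: fresh world v, uRv]
6. p2, v   [neg-Dia-rule on 3 via uRv]
7. not p2, w   [Dia-rule on 5: fresh world w, vRw]
Accessibility: uRu, uRv, vRu, vRv, vRw, wRv, wRw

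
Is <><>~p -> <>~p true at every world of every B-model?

Tableau for the negation ~(<><>~p -> <>~p):
1. ~(<><>~p -> <>~p), w0
2. <><>~p, w0
3. ~<>~p, w0
4. p, w0
5. <>~p, w1
6. p, w1
7. ~p, w2
Accessibility: w0Rw0, w0Rw1, w1Rw0, w1Rw1, w1Rw2, w2Rw1, w2Rw2
The negation has an open branch (countermodel exists).

Invalid (countermodel exists)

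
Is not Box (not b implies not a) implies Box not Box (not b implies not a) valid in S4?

Tableau for the negation not (not Box (not b implies not a) implies Box not Box (not b implies not a)):
1. not (not Box (not b implies not a) implies Box not Box (not b implies not a)), w0
2. not Box (not b implies not a), w0
3. not Box not Box (not b implies not a), w0
4. not (not b implies not a), w1
5. not b, w1
6. a, w1
7. Box (not b implies not a), w2
8. not b implies not a, w2
9. not a, w2
Accessibility: w0Rw0, w0Rw1, w0Rw2, w1Rw1, w2Rw2
The negation has an open branch (countermodel exists).

Invalid (countermodel exists)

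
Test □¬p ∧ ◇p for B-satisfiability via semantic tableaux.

1. □¬p ∧ ◇p, 0
2. □¬p, 0   [∧-rule on 1]
3. ◇p, 0   [∧-rule on 1]
4. ¬p, 0   [□-rule on 2 via 0R0]
5. p, 1   [◇-rule on 3: fresh world 1, 0R1]
6. ¬p, 1   [□-rule on 2 via 0R1]
Accessibility: 0R0, 0R1, 1R0, 1R1
Branch closes: p and ¬p both at 1.
All branches of the tableau close; one closing branch shown above.

Unsatisfiable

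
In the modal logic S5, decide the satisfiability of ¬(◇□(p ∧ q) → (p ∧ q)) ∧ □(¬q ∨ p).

Unsatisfiable (every branch closes)

1. ¬(◇□(p ∧ q) → (p ∧ q)) ∧ □(¬q ∨ p), u
2. ¬(◇□(p ∧ q) → (p ∧ q)), u
3. □(¬q ∨ p), u
4. ◇□(p ∧ q), u
5. ¬(p ∧ q), u
6. ¬q ∨ p, u
7. ¬q, u
8. p, u
9. □(p ∧ q), v
10. ¬q ∨ p, v
11. p ∧ q, u
12. q, u
Accessibility: uRu, uRv, vRu, vRv
Branch closes: q and ¬q both at u.
(One branch shown.) All branches close.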